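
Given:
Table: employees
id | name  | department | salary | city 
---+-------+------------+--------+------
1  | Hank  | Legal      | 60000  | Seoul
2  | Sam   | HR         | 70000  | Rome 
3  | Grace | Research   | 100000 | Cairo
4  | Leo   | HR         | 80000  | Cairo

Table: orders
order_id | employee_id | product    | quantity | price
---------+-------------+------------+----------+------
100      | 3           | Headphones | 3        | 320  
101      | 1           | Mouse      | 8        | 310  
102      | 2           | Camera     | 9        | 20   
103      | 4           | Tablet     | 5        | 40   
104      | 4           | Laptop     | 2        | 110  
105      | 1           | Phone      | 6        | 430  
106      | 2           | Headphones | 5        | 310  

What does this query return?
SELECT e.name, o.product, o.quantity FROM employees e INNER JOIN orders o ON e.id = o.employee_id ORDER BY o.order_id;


Joining employees.id = orders.employee_id:
  employee Grace (id=3) -> order Headphones
  employee Hank (id=1) -> order Mouse
  employee Sam (id=2) -> order Camera
  employee Leo (id=4) -> order Tablet
  employee Leo (id=4) -> order Laptop
  employee Hank (id=1) -> order Phone
  employee Sam (id=2) -> order Headphones


7 rows:
Grace, Headphones, 3
Hank, Mouse, 8
Sam, Camera, 9
Leo, Tablet, 5
Leo, Laptop, 2
Hank, Phone, 6
Sam, Headphones, 5


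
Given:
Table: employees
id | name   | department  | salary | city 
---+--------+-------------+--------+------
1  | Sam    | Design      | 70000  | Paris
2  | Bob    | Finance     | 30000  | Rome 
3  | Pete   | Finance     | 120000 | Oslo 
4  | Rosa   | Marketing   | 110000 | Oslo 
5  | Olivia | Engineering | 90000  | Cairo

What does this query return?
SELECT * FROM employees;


SELECT * returns all 5 rows with all columns

5 rows:
1, Sam, Design, 70000, Paris
2, Bob, Finance, 30000, Rome
3, Pete, Finance, 120000, Oslo
4, Rosa, Marketing, 110000, Oslo
5, Olivia, Engineering, 90000, Cairo


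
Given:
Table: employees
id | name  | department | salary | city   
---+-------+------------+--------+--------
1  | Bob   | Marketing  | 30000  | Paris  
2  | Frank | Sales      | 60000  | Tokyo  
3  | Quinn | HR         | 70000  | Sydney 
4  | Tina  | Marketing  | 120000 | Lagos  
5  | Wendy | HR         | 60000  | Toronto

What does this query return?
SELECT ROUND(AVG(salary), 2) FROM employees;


SUM(salary) = 340000
COUNT = 5
ROUND(AVG, 2) = ROUND(340000 / 5, 2) = 68000.0

68000.0


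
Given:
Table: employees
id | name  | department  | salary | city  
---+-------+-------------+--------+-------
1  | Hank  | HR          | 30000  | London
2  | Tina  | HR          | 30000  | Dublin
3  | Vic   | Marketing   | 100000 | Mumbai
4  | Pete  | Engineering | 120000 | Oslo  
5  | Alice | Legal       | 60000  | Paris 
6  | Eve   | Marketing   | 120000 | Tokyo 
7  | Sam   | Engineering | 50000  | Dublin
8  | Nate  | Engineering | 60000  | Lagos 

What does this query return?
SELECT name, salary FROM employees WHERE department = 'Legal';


Filtering: department = 'Legal'
Matching rows: 1

1 rows:
Alice, 60000


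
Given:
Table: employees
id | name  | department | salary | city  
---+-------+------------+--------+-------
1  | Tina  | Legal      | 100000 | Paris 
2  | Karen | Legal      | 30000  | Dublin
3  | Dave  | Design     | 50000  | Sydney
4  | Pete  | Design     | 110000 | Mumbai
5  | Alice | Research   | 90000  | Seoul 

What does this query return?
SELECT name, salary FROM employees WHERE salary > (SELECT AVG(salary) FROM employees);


Subquery: AVG(salary) = 76000.0
Filtering: salary > 76000.0
  Tina (100000) -> MATCH
  Pete (110000) -> MATCH
  Alice (90000) -> MATCH


3 rows:
Tina, 100000
Pete, 110000
Alice, 90000


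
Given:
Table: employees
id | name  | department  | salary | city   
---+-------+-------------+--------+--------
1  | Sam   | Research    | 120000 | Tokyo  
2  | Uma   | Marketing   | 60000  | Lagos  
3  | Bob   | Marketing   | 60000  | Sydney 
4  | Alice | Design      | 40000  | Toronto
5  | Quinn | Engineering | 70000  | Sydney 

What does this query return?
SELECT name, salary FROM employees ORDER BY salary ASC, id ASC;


Sorting by salary ASC, then id ASC for ties

5 rows:
Alice, 40000
Uma, 60000
Bob, 60000
Quinn, 70000
Sam, 120000


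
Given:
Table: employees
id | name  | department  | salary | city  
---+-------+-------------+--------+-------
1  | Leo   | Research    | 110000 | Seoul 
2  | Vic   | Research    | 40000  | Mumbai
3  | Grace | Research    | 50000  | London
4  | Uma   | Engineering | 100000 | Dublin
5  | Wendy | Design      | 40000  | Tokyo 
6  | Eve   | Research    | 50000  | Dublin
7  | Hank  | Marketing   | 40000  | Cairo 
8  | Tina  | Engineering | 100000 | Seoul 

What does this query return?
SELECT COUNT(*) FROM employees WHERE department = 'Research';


Counting rows where department = 'Research'
  Leo -> MATCH
  Vic -> MATCH
  Grace -> MATCH
  Eve -> MATCH


4


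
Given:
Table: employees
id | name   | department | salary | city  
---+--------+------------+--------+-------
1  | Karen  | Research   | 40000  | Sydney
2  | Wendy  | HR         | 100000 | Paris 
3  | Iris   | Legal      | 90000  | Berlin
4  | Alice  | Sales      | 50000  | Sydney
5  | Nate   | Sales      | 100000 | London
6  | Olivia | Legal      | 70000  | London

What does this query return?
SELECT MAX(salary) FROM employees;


Salaries: 40000, 100000, 90000, 50000, 100000, 70000
MAX = 100000

100000


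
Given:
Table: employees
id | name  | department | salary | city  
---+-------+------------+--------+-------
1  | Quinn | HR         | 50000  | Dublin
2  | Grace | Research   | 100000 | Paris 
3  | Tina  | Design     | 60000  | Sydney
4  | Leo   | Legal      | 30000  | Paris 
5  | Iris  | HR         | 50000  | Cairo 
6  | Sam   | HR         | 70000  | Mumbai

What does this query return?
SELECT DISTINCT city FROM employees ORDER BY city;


All 'city' values (row order): Dublin, Paris, Sydney, Paris, Cairo, Mumbai
Removing duplicates leaves 5 unique value(s).

5 values:
Cairo
Dublin
Mumbai
Paris
Sydney


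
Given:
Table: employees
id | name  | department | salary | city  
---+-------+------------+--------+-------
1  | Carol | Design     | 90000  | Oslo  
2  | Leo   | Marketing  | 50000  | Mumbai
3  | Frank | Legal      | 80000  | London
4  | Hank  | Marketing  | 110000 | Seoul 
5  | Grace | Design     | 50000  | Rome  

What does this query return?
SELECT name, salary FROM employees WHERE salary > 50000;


Filtering: salary > 50000
Matching: 3 rows

3 rows:
Carol, 90000
Frank, 80000
Hank, 110000


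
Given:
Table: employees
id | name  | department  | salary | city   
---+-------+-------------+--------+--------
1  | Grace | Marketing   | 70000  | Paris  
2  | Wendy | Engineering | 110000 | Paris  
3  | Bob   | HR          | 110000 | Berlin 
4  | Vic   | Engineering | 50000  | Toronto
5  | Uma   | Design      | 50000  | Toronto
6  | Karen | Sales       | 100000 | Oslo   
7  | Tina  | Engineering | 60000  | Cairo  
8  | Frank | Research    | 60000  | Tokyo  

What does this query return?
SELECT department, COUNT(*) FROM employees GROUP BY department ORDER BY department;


Assigning each row to its department group:
  Grace -> Marketing
  Wendy -> Engineering
  Bob -> HR
  Vic -> Engineering
  Uma -> Design
  Karen -> Sales
  Tina -> Engineering
  Frank -> Research


6 groups:
Design, 1
Engineering, 3
HR, 1
Marketing, 1
Research, 1
Sales, 1


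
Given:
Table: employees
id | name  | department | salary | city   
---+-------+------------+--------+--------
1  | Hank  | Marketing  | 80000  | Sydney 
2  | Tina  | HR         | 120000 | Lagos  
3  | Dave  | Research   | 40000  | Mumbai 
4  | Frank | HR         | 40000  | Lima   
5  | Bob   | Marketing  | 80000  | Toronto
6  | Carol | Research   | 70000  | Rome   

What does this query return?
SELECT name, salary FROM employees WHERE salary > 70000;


Filtering: salary > 70000
Matching: 3 rows

3 rows:
Hank, 80000
Tina, 120000
Bob, 80000


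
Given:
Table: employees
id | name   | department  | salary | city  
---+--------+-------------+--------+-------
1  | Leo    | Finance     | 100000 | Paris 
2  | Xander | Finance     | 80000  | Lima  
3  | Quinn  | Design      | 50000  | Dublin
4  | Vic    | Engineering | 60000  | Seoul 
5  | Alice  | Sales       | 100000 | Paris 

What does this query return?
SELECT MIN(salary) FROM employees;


Salaries: 100000, 80000, 50000, 60000, 100000
MIN = 50000

50000


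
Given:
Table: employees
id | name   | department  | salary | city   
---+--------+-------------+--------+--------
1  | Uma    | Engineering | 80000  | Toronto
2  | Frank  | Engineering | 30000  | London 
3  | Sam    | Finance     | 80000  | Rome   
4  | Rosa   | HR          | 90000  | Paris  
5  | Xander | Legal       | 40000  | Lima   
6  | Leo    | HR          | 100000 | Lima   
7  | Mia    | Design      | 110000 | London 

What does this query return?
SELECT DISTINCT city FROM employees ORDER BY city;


All 'city' values (row order): Toronto, London, Rome, Paris, Lima, Lima, London
Removing duplicates leaves 5 unique value(s).

5 values:
Lima
London
Paris
Rome
Toronto


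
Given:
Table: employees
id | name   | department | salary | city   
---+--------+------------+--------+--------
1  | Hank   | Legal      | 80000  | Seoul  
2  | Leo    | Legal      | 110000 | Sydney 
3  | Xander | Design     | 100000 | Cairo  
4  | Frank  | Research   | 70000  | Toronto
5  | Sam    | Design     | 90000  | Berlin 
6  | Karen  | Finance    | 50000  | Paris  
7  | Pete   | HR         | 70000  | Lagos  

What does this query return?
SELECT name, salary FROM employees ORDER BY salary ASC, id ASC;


Sorting by salary ASC, then id ASC for ties

7 rows:
Karen, 50000
Frank, 70000
Pete, 70000
Hank, 80000
Sam, 90000
Xander, 100000
Leo, 110000


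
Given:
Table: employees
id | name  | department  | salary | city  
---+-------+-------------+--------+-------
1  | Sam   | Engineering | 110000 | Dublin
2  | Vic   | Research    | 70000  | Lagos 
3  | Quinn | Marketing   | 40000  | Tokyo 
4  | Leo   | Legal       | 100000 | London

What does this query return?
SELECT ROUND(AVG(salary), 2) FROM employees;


SUM(salary) = 320000
COUNT = 4
ROUND(AVG, 2) = ROUND(320000 / 4, 2) = 80000.0

80000.0


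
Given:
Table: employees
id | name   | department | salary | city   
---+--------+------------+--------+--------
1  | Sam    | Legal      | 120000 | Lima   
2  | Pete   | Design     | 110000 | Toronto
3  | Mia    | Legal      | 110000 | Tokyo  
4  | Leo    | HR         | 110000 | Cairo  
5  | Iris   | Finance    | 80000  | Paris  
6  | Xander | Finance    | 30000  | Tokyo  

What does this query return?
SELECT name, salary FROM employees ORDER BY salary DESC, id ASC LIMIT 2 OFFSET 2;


Sort by salary DESC (id ASC tiebreak), then skip 2 and take 2
Rows 3 through 4

2 rows:
Mia, 110000
Leo, 110000


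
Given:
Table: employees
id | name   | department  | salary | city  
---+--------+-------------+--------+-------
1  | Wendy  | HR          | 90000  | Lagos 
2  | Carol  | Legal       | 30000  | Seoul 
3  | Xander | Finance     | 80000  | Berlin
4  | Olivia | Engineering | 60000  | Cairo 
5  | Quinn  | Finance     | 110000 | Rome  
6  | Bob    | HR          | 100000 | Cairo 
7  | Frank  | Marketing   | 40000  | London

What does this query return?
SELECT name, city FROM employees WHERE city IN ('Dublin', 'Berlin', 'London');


Filtering: city IN ('Dublin', 'Berlin', 'London')
Matching: 2 rows

2 rows:
Xander, Berlin
Frank, London


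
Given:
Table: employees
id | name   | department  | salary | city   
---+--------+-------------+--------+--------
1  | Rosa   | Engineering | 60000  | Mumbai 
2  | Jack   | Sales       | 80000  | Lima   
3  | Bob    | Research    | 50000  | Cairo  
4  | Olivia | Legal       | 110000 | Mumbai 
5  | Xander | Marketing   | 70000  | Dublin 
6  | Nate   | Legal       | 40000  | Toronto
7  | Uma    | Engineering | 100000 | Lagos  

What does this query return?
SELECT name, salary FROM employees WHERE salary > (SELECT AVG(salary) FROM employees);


Subquery: AVG(salary) = 72857.14
Filtering: salary > 72857.14
  Jack (80000) -> MATCH
  Olivia (110000) -> MATCH
  Uma (100000) -> MATCH


3 rows:
Jack, 80000
Olivia, 110000
Uma, 100000


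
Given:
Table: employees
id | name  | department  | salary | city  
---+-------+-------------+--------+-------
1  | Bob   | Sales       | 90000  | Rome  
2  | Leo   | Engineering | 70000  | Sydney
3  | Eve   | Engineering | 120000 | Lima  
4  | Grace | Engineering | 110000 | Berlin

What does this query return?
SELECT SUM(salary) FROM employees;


SUM(salary) = 90000 + 70000 + 120000 + 110000 = 390000

390000


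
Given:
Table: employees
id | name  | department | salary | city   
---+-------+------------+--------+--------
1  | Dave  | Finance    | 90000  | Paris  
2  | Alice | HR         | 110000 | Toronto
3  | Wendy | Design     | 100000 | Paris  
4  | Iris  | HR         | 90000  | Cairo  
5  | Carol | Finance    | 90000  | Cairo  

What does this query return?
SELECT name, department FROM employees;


Projecting columns: name, department

5 rows:
Dave, Finance
Alice, HR
Wendy, Design
Iris, HR
Carol, Finance


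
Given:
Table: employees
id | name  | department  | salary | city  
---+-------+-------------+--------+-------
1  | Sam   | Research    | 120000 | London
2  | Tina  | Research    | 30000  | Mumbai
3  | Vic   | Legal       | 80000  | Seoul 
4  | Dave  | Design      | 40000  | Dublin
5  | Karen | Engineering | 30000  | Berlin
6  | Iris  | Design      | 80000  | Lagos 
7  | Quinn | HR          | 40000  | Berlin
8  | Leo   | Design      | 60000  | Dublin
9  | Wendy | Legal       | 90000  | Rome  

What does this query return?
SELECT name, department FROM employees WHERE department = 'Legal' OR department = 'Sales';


Filtering: department = 'Legal' OR 'Sales'
Matching: 2 rows

2 rows:
Vic, Legal
Wendy, Legal


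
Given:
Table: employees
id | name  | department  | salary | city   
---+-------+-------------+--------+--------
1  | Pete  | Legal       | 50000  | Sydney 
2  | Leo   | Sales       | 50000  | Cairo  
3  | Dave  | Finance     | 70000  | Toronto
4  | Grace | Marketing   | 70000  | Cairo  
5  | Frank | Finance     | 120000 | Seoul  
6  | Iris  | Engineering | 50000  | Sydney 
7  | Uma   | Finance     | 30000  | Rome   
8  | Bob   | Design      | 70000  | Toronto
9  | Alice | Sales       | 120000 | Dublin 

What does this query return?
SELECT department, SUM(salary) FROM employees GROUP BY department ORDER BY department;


Summing salary within each department:
  Design: 70000 = 70000
  Engineering: 50000 = 50000
  Finance: 70000 + 120000 + 30000 = 220000
  Legal: 50000 = 50000
  Marketing: 70000 = 70000
  Sales: 50000 + 120000 = 170000


6 groups:
Design, 70000
Engineering, 50000
Finance, 220000
Legal, 50000
Marketing, 70000
Sales, 170000


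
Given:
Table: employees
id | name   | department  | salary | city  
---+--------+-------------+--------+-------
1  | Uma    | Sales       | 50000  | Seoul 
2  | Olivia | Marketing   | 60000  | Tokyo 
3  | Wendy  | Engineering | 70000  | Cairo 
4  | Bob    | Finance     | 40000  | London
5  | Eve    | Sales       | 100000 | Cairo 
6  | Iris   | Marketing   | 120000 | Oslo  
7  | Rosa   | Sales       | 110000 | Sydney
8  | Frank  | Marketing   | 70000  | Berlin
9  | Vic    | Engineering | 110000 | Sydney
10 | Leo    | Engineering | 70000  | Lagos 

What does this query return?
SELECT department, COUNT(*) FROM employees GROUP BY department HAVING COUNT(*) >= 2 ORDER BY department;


Groups with count >= 2:
  Engineering: 3 -> PASS
  Marketing: 3 -> PASS
  Sales: 3 -> PASS
  Finance: 1 -> filtered out


3 groups:
Engineering, 3
Marketing, 3
Sales, 3


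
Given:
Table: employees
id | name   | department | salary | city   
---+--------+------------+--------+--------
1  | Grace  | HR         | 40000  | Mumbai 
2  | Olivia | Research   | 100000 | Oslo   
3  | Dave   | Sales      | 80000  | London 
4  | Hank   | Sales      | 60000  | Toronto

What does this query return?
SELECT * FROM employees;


SELECT * returns all 4 rows with all columns

4 rows:
1, Grace, HR, 40000, Mumbai
2, Olivia, Research, 100000, Oslo
3, Dave, Sales, 80000, London
4, Hank, Sales, 60000, Toronto


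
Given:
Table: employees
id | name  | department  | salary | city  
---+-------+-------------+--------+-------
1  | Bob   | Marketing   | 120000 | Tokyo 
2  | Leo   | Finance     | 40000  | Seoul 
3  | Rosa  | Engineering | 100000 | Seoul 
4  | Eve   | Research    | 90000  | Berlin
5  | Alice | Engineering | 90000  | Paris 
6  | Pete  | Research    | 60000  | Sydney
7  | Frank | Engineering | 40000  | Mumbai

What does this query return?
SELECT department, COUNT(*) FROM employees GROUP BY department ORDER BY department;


Assigning each row to its department group:
  Bob -> Marketing
  Leo -> Finance
  Rosa -> Engineering
  Eve -> Research
  Alice -> Engineering
  Pete -> Research
  Frank -> Engineering


4 groups:
Engineering, 3
Finance, 1
Marketing, 1
Research, 2


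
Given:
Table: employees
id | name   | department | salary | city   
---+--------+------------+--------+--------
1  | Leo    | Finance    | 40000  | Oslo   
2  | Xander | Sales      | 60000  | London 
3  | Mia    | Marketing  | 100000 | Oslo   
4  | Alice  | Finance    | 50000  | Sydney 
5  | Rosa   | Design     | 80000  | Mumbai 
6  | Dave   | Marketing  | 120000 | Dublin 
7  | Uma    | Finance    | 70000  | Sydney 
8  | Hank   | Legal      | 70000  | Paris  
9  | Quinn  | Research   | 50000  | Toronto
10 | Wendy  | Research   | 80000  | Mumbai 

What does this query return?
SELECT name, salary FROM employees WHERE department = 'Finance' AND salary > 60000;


Filtering: department = 'Finance' AND salary > 60000
Matching: 1 rows

1 rows:
Uma, 70000


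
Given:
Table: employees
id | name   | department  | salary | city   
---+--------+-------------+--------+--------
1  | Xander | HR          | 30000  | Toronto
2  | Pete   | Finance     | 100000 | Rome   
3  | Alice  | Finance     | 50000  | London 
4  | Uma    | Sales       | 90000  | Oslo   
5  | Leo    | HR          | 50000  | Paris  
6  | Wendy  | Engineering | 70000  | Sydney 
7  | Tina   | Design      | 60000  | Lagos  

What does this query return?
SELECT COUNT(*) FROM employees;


COUNT(*) counts all rows

7


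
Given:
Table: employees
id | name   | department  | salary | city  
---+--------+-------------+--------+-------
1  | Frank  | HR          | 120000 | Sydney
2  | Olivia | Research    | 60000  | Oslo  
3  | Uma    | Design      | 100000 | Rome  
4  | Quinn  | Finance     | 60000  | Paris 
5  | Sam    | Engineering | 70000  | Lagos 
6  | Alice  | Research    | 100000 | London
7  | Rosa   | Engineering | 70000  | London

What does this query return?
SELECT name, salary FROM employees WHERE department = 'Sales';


Filtering: department = 'Sales'
Matching rows: 0

Empty result set (0 rows)


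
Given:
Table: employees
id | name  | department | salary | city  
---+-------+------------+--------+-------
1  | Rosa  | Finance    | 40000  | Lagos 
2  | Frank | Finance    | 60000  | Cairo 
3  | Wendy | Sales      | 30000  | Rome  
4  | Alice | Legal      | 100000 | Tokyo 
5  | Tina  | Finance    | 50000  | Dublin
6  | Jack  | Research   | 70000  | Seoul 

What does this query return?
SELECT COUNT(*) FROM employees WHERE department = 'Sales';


Counting rows where department = 'Sales'
  Wendy -> MATCH


1


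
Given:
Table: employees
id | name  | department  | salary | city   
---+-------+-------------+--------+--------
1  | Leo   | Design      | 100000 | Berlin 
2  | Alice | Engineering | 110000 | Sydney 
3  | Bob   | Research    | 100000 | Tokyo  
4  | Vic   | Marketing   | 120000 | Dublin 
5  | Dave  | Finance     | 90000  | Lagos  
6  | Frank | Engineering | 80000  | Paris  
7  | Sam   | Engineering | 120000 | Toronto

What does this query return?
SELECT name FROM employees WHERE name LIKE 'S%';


LIKE 'S%' matches names starting with 'S'
Matching: 1

1 rows:
Sam


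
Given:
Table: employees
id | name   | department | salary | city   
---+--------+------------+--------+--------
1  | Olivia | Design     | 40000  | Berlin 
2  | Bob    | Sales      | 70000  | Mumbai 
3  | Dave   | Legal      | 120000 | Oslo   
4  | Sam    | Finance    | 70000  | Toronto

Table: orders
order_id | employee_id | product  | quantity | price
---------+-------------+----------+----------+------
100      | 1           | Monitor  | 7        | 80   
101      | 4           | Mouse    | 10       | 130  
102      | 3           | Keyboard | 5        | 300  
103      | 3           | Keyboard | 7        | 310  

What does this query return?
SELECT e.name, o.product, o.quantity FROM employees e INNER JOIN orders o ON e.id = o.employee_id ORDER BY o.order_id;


Joining employees.id = orders.employee_id:
  employee Olivia (id=1) -> order Monitor
  employee Sam (id=4) -> order Mouse
  employee Dave (id=3) -> order Keyboard
  employee Dave (id=3) -> order Keyboard


4 rows:
Olivia, Monitor, 7
Sam, Mouse, 10
Dave, Keyboard, 5
Dave, Keyboard, 7


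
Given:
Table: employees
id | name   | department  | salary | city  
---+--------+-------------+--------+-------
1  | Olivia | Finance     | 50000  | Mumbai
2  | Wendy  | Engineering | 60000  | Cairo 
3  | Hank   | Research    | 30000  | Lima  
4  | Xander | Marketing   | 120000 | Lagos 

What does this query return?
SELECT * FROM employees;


SELECT * returns all 4 rows with all columns

4 rows:
1, Olivia, Finance, 50000, Mumbai
2, Wendy, Engineering, 60000, Cairo
3, Hank, Research, 30000, Lima
4, Xander, Marketing, 120000, Lagos


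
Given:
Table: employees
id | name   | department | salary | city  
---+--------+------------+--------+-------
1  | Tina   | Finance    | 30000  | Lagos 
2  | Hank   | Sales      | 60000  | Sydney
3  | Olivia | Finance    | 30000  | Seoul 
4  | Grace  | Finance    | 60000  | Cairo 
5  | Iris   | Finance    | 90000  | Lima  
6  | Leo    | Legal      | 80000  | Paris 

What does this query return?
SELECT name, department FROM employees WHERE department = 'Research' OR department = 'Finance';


Filtering: department = 'Research' OR 'Finance'
Matching: 4 rows

4 rows:
Tina, Finance
Olivia, Finance
Grace, Finance
Iris, Finance


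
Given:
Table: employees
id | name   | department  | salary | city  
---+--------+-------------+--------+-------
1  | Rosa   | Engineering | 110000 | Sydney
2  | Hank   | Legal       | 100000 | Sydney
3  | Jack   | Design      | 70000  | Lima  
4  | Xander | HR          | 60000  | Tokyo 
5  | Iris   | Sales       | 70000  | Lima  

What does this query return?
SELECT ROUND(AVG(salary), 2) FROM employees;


SUM(salary) = 410000
COUNT = 5
ROUND(AVG, 2) = ROUND(410000 / 5, 2) = 82000.0

82000.0


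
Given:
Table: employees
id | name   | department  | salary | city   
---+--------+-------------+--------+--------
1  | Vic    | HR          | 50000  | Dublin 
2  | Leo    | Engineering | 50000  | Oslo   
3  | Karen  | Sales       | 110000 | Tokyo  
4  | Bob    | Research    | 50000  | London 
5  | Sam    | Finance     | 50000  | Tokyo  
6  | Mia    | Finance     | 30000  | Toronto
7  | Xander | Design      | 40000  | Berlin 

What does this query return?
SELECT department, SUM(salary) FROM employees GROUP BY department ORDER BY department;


Summing salary within each department:
  Design: 40000 = 40000
  Engineering: 50000 = 50000
  Finance: 50000 + 30000 = 80000
  HR: 50000 = 50000
  Research: 50000 = 50000
  Sales: 110000 = 110000


6 groups:
Design, 40000
Engineering, 50000
Finance, 80000
HR, 50000
Research, 50000
Sales, 110000


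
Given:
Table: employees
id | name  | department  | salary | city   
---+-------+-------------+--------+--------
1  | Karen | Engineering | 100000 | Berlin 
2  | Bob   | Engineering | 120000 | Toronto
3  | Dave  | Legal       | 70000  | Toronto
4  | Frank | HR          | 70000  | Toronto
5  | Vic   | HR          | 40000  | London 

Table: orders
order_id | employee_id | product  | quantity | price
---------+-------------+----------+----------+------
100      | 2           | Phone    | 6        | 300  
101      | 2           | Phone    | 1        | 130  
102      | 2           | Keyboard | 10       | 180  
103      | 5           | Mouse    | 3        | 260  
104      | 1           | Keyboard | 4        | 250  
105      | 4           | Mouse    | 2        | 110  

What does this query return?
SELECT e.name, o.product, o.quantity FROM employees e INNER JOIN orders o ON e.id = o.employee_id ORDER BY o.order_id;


Joining employees.id = orders.employee_id:
  employee Bob (id=2) -> order Phone
  employee Bob (id=2) -> order Phone
  employee Bob (id=2) -> order Keyboard
  employee Vic (id=5) -> order Mouse
  employee Karen (id=1) -> order Keyboard
  employee Frank (id=4) -> order Mouse


6 rows:
Bob, Phone, 6
Bob, Phone, 1
Bob, Keyboard, 10
Vic, Mouse, 3
Karen, Keyboard, 4
Frank, Mouse, 2


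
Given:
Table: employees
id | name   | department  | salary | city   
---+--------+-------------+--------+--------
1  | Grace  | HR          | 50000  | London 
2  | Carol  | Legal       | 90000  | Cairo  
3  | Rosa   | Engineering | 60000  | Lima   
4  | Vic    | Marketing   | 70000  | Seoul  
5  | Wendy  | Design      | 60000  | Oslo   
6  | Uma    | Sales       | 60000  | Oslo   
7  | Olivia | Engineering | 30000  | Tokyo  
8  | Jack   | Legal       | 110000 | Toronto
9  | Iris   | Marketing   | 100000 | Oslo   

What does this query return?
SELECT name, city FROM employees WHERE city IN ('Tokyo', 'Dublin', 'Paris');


Filtering: city IN ('Tokyo', 'Dublin', 'Paris')
Matching: 1 rows

1 rows:
Olivia, Tokyo


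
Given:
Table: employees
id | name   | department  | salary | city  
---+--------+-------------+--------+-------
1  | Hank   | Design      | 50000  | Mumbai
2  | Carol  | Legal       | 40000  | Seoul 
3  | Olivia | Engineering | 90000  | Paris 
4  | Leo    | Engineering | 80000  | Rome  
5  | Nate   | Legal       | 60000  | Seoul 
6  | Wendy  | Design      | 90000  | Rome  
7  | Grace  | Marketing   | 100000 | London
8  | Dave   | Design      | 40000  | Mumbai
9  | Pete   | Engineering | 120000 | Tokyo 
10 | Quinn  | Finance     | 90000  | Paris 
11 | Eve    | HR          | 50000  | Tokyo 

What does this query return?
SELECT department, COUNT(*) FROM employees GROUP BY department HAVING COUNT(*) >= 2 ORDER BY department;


Groups with count >= 2:
  Design: 3 -> PASS
  Engineering: 3 -> PASS
  Legal: 2 -> PASS
  Finance: 1 -> filtered out
  HR: 1 -> filtered out
  Marketing: 1 -> filtered out


3 groups:
Design, 3
Engineering, 3
Legal, 2


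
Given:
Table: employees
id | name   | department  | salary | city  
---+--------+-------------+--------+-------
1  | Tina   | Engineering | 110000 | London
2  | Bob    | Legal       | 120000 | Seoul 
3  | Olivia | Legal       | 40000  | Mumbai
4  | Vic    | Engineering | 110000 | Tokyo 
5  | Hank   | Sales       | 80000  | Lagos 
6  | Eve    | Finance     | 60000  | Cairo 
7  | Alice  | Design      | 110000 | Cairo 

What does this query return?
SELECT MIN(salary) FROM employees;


Salaries: 110000, 120000, 40000, 110000, 80000, 60000, 110000
MIN = 40000

40000


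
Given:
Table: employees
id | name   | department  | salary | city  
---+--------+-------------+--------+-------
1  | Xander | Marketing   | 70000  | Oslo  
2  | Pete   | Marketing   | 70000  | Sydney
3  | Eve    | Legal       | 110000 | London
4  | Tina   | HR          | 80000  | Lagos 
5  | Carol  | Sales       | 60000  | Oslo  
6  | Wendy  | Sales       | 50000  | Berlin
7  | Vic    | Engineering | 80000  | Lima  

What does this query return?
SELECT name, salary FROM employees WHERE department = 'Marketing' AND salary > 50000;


Filtering: department = 'Marketing' AND salary > 50000
Matching: 2 rows

2 rows:
Xander, 70000
Pete, 70000


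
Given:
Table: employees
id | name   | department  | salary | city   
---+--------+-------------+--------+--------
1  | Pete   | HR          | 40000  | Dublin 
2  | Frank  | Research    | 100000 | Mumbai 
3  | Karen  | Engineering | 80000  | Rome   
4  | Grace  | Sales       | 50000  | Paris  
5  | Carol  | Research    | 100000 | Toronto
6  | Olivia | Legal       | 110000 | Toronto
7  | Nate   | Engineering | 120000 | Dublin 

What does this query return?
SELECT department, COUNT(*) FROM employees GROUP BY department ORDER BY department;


Assigning each row to its department group:
  Pete -> HR
  Frank -> Research
  Karen -> Engineering
  Grace -> Sales
  Carol -> Research
  Olivia -> Legal
  Nate -> Engineering


5 groups:
Engineering, 2
HR, 1
Legal, 1
Research, 2
Sales, 1


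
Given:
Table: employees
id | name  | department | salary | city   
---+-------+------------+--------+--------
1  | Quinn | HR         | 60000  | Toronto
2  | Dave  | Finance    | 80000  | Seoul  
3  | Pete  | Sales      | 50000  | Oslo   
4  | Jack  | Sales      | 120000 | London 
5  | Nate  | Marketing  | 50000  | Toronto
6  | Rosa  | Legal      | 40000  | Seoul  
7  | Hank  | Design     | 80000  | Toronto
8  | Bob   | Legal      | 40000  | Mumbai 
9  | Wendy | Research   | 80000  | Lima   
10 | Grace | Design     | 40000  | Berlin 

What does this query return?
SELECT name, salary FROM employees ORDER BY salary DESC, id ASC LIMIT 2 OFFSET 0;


Sort by salary DESC (id ASC tiebreak), then skip 0 and take 2
Rows 1 through 2

2 rows:
Jack, 120000
Dave, 80000


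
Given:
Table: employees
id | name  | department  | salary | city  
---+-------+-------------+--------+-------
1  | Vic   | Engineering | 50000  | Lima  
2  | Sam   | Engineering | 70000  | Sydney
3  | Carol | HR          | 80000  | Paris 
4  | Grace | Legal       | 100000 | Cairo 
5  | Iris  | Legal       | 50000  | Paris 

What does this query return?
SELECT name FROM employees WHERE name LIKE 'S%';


LIKE 'S%' matches names starting with 'S'
Matching: 1

1 rows:
Sam


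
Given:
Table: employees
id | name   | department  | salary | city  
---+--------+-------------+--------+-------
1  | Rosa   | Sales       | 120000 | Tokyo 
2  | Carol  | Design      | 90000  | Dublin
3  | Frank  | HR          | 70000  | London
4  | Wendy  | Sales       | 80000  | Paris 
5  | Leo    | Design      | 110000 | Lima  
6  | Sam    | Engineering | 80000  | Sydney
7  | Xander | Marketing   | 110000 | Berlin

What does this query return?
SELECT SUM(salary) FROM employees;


SUM(salary) = 120000 + 90000 + 70000 + 80000 + 110000 + 80000 + 110000 = 660000

660000


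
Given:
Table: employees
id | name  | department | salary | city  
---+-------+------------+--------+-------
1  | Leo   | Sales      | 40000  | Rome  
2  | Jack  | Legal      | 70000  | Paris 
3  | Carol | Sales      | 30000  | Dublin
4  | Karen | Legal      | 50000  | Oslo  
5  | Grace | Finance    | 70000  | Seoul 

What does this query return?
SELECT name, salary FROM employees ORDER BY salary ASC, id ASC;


Sorting by salary ASC, then id ASC for ties

5 rows:
Carol, 30000
Leo, 40000
Karen, 50000
Jack, 70000
Grace, 70000


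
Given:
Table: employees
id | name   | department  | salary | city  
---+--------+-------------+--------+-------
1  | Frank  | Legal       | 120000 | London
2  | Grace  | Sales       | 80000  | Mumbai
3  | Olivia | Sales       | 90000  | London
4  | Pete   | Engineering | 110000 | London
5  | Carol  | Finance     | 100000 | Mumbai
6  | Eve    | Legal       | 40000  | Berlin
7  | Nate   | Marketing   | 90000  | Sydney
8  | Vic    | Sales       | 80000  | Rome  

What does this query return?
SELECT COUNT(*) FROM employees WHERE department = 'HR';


Counting rows where department = 'HR'


0


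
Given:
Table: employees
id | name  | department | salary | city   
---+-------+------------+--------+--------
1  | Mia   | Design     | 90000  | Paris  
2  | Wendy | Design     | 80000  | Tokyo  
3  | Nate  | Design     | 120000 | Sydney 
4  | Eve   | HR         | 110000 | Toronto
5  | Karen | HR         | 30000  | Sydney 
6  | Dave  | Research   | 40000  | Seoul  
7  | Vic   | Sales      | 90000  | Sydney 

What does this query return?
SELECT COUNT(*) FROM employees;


COUNT(*) counts all rows

7


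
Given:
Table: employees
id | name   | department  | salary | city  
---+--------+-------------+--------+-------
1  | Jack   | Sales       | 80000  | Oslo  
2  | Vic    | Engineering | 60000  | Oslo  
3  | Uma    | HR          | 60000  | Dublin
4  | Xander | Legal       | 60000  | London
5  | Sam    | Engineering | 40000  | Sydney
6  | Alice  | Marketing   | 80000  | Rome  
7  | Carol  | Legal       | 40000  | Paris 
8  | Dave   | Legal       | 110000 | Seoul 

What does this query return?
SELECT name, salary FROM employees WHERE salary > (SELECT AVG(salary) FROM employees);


Subquery: AVG(salary) = 66250.0
Filtering: salary > 66250.0
  Jack (80000) -> MATCH
  Alice (80000) -> MATCH
  Dave (110000) -> MATCH


3 rows:
Jack, 80000
Alice, 80000
Dave, 110000


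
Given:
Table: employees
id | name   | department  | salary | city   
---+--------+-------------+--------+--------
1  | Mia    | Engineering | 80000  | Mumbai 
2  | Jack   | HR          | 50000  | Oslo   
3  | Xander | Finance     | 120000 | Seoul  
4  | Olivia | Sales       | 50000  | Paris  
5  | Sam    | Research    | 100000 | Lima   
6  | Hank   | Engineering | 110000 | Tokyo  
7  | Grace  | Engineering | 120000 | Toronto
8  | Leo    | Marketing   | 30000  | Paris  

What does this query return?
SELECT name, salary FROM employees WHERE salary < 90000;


Filtering: salary < 90000
Matching: 4 rows

4 rows:
Mia, 80000
Jack, 50000
Olivia, 50000
Leo, 30000


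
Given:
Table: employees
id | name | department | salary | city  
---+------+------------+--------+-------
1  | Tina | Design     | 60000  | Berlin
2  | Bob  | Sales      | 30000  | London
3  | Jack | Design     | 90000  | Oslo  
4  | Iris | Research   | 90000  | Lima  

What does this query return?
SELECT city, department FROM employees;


Projecting columns: city, department

4 rows:
Berlin, Design
London, Sales
Oslo, Design
Lima, Research


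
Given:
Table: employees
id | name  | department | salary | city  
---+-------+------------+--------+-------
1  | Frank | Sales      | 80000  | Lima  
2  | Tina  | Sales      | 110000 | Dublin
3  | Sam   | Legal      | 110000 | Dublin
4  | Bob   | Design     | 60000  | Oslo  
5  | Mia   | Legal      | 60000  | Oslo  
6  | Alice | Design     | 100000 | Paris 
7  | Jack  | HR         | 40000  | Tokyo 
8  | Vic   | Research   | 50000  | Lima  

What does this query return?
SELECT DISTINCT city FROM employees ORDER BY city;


All 'city' values (row order): Lima, Dublin, Dublin, Oslo, Oslo, Paris, Tokyo, Lima
Removing duplicates leaves 5 unique value(s).

5 values:
Dublin
Lima
Oslo
Paris
Tokyo


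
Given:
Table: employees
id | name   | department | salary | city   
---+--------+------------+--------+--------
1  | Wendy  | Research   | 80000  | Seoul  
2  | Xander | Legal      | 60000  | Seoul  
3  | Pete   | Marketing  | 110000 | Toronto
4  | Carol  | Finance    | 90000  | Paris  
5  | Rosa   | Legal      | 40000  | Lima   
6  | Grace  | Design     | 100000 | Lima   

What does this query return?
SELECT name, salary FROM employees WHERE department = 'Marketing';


Filtering: department = 'Marketing'
Matching rows: 1

1 rows:
Pete, 110000


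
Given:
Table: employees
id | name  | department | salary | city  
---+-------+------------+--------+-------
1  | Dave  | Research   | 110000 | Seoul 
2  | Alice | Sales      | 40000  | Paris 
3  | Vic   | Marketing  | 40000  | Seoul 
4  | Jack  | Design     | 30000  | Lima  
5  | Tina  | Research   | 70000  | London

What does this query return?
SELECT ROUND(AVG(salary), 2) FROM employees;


SUM(salary) = 290000
COUNT = 5
ROUND(AVG, 2) = ROUND(290000 / 5, 2) = 58000.0

58000.0


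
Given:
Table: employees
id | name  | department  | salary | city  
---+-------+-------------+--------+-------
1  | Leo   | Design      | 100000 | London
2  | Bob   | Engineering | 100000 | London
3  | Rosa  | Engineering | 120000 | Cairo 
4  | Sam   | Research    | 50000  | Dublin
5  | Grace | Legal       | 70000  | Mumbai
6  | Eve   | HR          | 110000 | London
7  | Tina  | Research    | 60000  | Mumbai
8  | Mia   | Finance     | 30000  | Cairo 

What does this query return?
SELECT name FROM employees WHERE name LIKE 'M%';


LIKE 'M%' matches names starting with 'M'
Matching: 1

1 rows:
Mia


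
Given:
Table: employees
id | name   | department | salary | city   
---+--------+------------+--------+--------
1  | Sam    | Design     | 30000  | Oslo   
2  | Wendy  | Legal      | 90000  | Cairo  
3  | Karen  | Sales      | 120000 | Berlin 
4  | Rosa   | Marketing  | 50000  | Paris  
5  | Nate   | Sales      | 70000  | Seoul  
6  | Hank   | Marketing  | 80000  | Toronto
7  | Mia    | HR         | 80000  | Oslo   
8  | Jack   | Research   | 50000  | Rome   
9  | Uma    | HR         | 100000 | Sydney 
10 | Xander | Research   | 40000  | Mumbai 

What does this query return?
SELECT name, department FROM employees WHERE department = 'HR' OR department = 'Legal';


Filtering: department = 'HR' OR 'Legal'
Matching: 3 rows

3 rows:
Wendy, Legal
Mia, HR
Uma, HR


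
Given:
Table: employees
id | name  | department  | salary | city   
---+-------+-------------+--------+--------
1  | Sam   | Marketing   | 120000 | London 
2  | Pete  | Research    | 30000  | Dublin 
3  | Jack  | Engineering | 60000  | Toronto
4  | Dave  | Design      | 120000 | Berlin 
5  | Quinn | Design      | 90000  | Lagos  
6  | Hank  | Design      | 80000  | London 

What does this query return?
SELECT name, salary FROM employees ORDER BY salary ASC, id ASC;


Sorting by salary ASC, then id ASC for ties

6 rows:
Pete, 30000
Jack, 60000
Hank, 80000
Quinn, 90000
Sam, 120000
Dave, 120000


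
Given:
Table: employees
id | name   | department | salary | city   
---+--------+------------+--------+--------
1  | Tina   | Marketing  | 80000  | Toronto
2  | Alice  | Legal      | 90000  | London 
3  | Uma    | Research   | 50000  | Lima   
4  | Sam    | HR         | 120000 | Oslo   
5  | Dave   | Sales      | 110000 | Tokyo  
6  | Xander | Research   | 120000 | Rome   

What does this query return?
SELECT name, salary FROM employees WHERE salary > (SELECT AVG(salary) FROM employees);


Subquery: AVG(salary) = 95000.0
Filtering: salary > 95000.0
  Sam (120000) -> MATCH
  Dave (110000) -> MATCH
  Xander (120000) -> MATCH


3 rows:
Sam, 120000
Dave, 110000
Xander, 120000


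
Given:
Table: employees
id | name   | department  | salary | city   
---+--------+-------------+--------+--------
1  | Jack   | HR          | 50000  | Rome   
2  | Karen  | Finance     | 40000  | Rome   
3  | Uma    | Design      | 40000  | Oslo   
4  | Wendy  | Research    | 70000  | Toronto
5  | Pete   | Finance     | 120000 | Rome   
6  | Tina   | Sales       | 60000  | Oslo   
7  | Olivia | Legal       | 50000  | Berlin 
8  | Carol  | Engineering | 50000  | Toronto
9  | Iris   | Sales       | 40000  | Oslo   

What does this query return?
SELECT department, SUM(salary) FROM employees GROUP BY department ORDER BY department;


Summing salary within each department:
  Design: 40000 = 40000
  Engineering: 50000 = 50000
  Finance: 40000 + 120000 = 160000
  HR: 50000 = 50000
  Legal: 50000 = 50000
  Research: 70000 = 70000
  Sales: 60000 + 40000 = 100000


7 groups:
Design, 40000
Engineering, 50000
Finance, 160000
HR, 50000
Legal, 50000
Research, 70000
Sales, 100000


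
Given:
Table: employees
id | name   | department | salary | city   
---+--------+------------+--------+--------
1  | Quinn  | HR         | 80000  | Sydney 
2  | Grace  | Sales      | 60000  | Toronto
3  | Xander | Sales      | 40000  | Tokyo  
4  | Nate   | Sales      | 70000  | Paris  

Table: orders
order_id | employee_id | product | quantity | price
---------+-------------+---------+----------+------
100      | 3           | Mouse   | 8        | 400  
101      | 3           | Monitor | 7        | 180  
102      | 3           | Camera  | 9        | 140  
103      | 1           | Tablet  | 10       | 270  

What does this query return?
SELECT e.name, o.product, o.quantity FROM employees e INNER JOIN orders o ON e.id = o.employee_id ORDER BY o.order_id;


Joining employees.id = orders.employee_id:
  employee Xander (id=3) -> order Mouse
  employee Xander (id=3) -> order Monitor
  employee Xander (id=3) -> order Camera
  employee Quinn (id=1) -> order Tablet


4 rows:
Xander, Mouse, 8
Xander, Monitor, 7
Xander, Camera, 9
Quinn, Tablet, 10
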